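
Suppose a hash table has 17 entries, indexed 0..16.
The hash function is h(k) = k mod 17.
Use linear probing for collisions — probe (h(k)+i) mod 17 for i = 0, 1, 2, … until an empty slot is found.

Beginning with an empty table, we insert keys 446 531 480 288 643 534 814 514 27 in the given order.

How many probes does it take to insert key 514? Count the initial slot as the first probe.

446: h=4 → slot 4
531: h=4, probe 4,5 → slot 5
480: h=4, probe 4,5,6 → slot 6
288: h=16 → slot 16
643: h=14 → slot 14
534: h=7 → slot 7
814: h=15 → slot 15
514: h=4, probe 4,5,6,7,8 → slot 8
27: h=10 → slot 10
Table: [—, —, —, —, 446, 531, 480, 534, 514, —, 27, —, —, —, 643, 814, 288]

5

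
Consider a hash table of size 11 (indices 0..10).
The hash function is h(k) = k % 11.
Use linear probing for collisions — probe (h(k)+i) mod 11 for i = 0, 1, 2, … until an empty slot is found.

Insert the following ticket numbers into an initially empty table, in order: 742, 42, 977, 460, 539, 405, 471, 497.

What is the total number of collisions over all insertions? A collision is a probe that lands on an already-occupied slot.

15

742: h=5 → slot 5
42: h=9 → slot 9
977: h=9, probe 9,10 → slot 10
460: h=9, probe 9,10,0 → slot 0
539: h=0, probe 0,1 → slot 1
405: h=9, probe 9,10,0,1,2 → slot 2
471: h=9, probe 9,10,0,1,2,3 → slot 3
497: h=2, probe 2,3,4 → slot 4
Table: [460, 539, 405, 471, 497, 742, ., ., ., 42, 977]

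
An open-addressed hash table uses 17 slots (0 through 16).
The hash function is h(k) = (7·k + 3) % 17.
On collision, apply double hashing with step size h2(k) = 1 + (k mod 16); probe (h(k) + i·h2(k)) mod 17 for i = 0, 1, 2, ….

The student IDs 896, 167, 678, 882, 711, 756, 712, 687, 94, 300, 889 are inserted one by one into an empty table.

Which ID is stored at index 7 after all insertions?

711

Insert 896: h=2, slot 2 empty → index 2.
Insert 167: h=16, slot 16 empty → index 16.
Insert 678: h=6, slot 6 empty → index 6.
Insert 882: h=6, h2=3, slot 6 occupied → index 9.
Insert 711: h=16, h2=8, slot 16 occupied → index 7.
Insert 756: h=8, slot 8 empty → index 8.
Insert 712: h=6, h2=9, slot 6 occupied → index 15.
Insert 687: h=1, slot 1 empty → index 1.
Insert 94: h=15, h2=15, slot 15 occupied → index 13.
Insert 300: h=12, slot 12 empty → index 12.
Insert 889: h=4, slot 4 empty → index 4.
Table: [-, 687, 896, -, 889, -, 678, 711, 756, 882, -, -, 300, 94, -, 712, 167]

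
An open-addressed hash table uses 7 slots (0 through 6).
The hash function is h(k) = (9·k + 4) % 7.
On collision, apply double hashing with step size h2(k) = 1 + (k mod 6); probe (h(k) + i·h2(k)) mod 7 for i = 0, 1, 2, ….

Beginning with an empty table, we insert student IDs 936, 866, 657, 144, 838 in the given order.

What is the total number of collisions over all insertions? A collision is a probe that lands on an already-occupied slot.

936 hashes to 0; slot 0 is free → place at 0.
866 hashes to 0, h2=3; 0 taken → place at 3.
657 hashes to 2; slot 2 is free → place at 2.
144 hashes to 5; slot 5 is free → place at 5.
838 hashes to 0, h2=5; 0,5,3 taken → place at 1.
Table: [936, 838, 657, 866, —, 144, —]

4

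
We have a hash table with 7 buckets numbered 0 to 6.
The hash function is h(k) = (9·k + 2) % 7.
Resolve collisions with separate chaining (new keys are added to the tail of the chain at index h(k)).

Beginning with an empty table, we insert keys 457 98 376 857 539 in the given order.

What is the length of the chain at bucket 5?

1

457 -> bucket 6
98 -> bucket 2
376 -> bucket 5
857 -> bucket 1
539 -> bucket 2 (collision)
Final buckets:
0: —
1: 857
2: 98 -> 539
3: —
4: —
5: 376
6: 457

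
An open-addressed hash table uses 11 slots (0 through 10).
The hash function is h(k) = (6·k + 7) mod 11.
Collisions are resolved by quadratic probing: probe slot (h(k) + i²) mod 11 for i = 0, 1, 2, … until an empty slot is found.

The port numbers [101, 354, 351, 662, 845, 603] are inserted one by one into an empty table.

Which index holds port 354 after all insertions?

9

101: h=8 → slot 8
354: h=8, probe 8,9 → slot 9
351: h=1 → slot 1
662: h=8, probe 8,9,1,6 → slot 6
845: h=6, probe 6,7 → slot 7
603: h=6, probe 6,7,10 → slot 10
Table: [., 351, ., ., ., ., 662, 845, 101, 354, 603]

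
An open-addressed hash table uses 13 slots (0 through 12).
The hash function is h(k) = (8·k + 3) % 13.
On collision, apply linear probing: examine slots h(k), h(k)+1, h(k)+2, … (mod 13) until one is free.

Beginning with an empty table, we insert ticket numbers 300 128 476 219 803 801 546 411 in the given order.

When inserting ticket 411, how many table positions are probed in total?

Insert 300: h=11, slot 11 empty => index 11.
Insert 128: h=0, slot 0 empty => index 0.
Insert 476: h=2, slot 2 empty => index 2.
Insert 219: h=0, slot 0 occupied => index 1.
Insert 803: h=5, slot 5 empty => index 5.
Insert 801: h=2, slot 2 occupied => index 3.
Insert 546: h=3, slot 3 occupied => index 4.
Insert 411: h=2, slots 2,3,4,5 occupied => index 6.
Table: [128, 219, 476, 801, 546, 803, 411, _, _, _, _, 300, _]

5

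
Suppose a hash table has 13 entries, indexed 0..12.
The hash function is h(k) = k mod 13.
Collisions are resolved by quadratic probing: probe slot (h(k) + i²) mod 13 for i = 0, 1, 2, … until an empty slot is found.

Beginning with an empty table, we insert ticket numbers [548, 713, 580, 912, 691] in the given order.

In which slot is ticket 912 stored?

3

Insert 548: h=2, slot 2 empty → index 2.
Insert 713: h=11, slot 11 empty → index 11.
Insert 580: h=8, slot 8 empty → index 8.
Insert 912: h=2, slot 2 occupied → index 3.
Insert 691: h=2, slots 2,3 occupied → index 6.
Table: [_, _, 548, 912, _, _, 691, _, 580, _, _, 713, _]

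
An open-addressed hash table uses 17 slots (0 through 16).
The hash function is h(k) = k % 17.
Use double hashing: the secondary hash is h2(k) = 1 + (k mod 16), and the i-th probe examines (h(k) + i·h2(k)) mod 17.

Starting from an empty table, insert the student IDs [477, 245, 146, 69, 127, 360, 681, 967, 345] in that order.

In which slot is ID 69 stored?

13

477: h=1 -> slot 1
245: h=7 -> slot 7
146: h=10 -> slot 10
69: h=1, h2=6, probe 1,7,13 -> slot 13
127: h=8 -> slot 8
360: h=3 -> slot 3
681: h=1, h2=10, probe 1,11 -> slot 11
967: h=15 -> slot 15
345: h=5 -> slot 5
Table: [_, 477, _, 360, _, 345, _, 245, 127, _, 146, 681, _, 69, _, 967, _]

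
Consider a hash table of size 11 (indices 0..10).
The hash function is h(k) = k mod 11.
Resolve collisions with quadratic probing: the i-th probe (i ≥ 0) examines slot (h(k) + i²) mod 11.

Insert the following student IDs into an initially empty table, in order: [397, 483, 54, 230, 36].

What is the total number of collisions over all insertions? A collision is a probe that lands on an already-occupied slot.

4

Insert 397: h=1, slot 1 empty -> index 1.
Insert 483: h=10, slot 10 empty -> index 10.
Insert 54: h=10, slot 10 occupied -> index 0.
Insert 230: h=10, slots 10,0 occupied -> index 3.
Insert 36: h=3, slot 3 occupied -> index 4.
Table: [54, 397, ., 230, 36, ., ., ., ., ., 483]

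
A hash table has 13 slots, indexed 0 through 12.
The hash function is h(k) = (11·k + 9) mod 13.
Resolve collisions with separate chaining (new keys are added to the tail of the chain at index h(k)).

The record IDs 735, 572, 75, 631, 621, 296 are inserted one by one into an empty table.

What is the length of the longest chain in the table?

735 -> bucket 8
572 -> bucket 9
75 -> bucket 2
631 -> bucket 8 (collision)
621 -> bucket 2 (collision)
296 -> bucket 2 (collision)
Final buckets:
0: _
1: _
2: 75 -> 621 -> 296
3: _
4: _
5: _
6: _
7: _
8: 735 -> 631
9: 572
10: _
11: _
12: _

3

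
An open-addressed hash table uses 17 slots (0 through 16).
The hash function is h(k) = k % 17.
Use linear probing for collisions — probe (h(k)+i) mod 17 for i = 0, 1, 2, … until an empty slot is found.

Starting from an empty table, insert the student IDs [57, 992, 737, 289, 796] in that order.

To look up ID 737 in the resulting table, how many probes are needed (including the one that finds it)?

Insert 57: h=6, slot 6 empty -> index 6.
Insert 992: h=6, slot 6 occupied -> index 7.
Insert 737: h=6, slots 6,7 occupied -> index 8.
Insert 289: h=0, slot 0 empty -> index 0.
Insert 796: h=14, slot 14 empty -> index 14.
Table: [289, ∅, ∅, ∅, ∅, ∅, 57, 992, 737, ∅, ∅, ∅, ∅, ∅, 796, ∅, ∅]
Lookup 737: h=6, probe 6,7,8 → found at 8.

3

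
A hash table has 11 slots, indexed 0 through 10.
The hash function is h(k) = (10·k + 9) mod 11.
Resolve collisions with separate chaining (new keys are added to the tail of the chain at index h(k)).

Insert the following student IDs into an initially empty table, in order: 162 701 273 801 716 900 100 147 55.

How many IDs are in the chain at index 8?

Insert 162: h=1, bucket 1 empty -> new chain.
Insert 701: h=1, bucket 1 nonempty -> append to chain.
Insert 273: h=0, bucket 0 empty -> new chain.
Insert 801: h=0, bucket 0 nonempty -> append to chain.
Insert 716: h=8, bucket 8 empty -> new chain.
Insert 900: h=0, bucket 0 nonempty -> append to chain.
Insert 100: h=8, bucket 8 nonempty -> append to chain.
Insert 147: h=5, bucket 5 empty -> new chain.
Insert 55: h=9, bucket 9 empty -> new chain.
Final buckets:
0: 273 -> 801 -> 900
1: 162 -> 701
2: —
3: —
4: —
5: 147
6: —
7: —
8: 716 -> 100
9: 55
10: —

2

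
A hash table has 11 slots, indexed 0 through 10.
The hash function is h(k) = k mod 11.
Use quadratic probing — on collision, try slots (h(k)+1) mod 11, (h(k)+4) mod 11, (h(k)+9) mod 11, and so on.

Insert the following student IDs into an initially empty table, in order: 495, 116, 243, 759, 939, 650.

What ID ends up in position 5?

939

495 hashes to 0; slot 0 is free → place at 0.
116 hashes to 6; slot 6 is free → place at 6.
243 hashes to 1; slot 1 is free → place at 1.
759 hashes to 0; 0,1 taken → place at 4.
939 hashes to 4; 4 taken → place at 5.
650 hashes to 1; 1 taken → place at 2.
Table: [495, 243, 650, ., 759, 939, 116, ., ., ., .]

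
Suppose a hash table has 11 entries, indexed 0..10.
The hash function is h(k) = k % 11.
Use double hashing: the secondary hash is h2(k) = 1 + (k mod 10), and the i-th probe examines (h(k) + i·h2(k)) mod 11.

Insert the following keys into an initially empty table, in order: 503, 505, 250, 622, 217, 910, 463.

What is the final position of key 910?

503: h=8 -> slot 8
505: h=10 -> slot 10
250: h=8, h2=1, probe 8,9 -> slot 9
622: h=6 -> slot 6
217: h=8, h2=8, probe 8,5 -> slot 5
910: h=8, h2=1, probe 8,9,10,0 -> slot 0
463: h=1 -> slot 1
Table: [910, 463, ∅, ∅, ∅, 217, 622, ∅, 503, 250, 505]

0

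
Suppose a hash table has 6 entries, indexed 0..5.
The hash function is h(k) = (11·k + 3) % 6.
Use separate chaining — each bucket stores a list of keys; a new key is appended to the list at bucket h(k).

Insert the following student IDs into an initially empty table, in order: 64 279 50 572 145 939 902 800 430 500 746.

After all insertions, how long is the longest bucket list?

64 -> bucket 5
279 -> bucket 0
50 -> bucket 1
572 -> bucket 1 (collision)
145 -> bucket 2
939 -> bucket 0 (collision)
902 -> bucket 1 (collision)
800 -> bucket 1 (collision)
430 -> bucket 5 (collision)
500 -> bucket 1 (collision)
746 -> bucket 1 (collision)
Final buckets:
0: 279 -> 939
1: 50 -> 572 -> 902 -> 800 -> 500 -> 746
2: 145
3: _
4: _
5: 64 -> 430

6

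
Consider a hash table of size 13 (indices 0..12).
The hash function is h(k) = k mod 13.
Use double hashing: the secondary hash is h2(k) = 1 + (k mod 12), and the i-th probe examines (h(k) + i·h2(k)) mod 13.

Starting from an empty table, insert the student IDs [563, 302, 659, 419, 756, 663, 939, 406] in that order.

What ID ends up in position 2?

419

Insert 563: h=4, slot 4 empty → index 4.
Insert 302: h=3, slot 3 empty → index 3.
Insert 659: h=9, slot 9 empty → index 9.
Insert 419: h=3, h2=12, slot 3 occupied → index 2.
Insert 756: h=2, h2=1, slots 2,3,4 occupied → index 5.
Insert 663: h=0, slot 0 empty → index 0.
Insert 939: h=3, h2=4, slot 3 occupied → index 7.
Insert 406: h=3, h2=11, slot 3 occupied → index 1.
Table: [663, 406, 419, 302, 563, 756, ., 939, ., 659, ., ., .]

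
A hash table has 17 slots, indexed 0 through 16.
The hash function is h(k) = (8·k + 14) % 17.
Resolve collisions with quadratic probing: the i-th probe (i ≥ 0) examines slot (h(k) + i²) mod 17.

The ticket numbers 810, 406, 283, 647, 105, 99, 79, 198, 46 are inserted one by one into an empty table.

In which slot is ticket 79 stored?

810 hashes to 0; slot 0 is free => place at 0.
406 hashes to 15; slot 15 is free => place at 15.
283 hashes to 0; 0 taken => place at 1.
647 hashes to 5; slot 5 is free => place at 5.
105 hashes to 4; slot 4 is free => place at 4.
99 hashes to 7; slot 7 is free => place at 7.
79 hashes to 0; 0,1,4 taken => place at 9.
198 hashes to 0; 0,1,4,9 taken => place at 16.
46 hashes to 8; slot 8 is free => place at 8.
Table: [810, 283, —, —, 105, 647, —, 99, 46, 79, —, —, —, —, —, 406, 198]

9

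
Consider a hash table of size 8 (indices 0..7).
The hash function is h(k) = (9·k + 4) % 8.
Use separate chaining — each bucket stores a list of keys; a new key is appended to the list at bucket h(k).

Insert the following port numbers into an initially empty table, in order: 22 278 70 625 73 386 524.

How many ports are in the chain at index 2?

Insert 22: h=2, bucket 2 empty → new chain.
Insert 278: h=2, bucket 2 nonempty → append to chain.
Insert 70: h=2, bucket 2 nonempty → append to chain.
Insert 625: h=5, bucket 5 empty → new chain.
Insert 73: h=5, bucket 5 nonempty → append to chain.
Insert 386: h=6, bucket 6 empty → new chain.
Insert 524: h=0, bucket 0 empty → new chain.
Final buckets:
0: 524
1: .
2: 22 -> 278 -> 70
3: .
4: .
5: 625 -> 73
6: 386
7: .

3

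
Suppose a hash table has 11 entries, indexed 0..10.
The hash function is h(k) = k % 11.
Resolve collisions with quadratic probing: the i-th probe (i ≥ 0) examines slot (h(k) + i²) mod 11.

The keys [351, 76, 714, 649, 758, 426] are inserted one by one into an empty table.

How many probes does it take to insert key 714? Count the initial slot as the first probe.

351: h=10 → slot 10
76: h=10, probe 10,0 → slot 0
714: h=10, probe 10,0,3 → slot 3
649: h=0, probe 0,1 → slot 1
758: h=10, probe 10,0,3,8 → slot 8
426: h=8, probe 8,9 → slot 9
Table: [76, 649, ∅, 714, ∅, ∅, ∅, ∅, 758, 426, 351]

3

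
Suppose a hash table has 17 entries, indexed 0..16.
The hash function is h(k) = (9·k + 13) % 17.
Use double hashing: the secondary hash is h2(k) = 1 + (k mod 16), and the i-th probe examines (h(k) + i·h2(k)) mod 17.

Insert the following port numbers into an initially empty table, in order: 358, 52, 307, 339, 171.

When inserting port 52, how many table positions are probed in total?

2

Insert 358: h=5, slot 5 empty → index 5.
Insert 52: h=5, h2=5, slot 5 occupied → index 10.
Insert 307: h=5, h2=4, slot 5 occupied → index 9.
Insert 339: h=4, slot 4 empty → index 4.
Insert 171: h=5, h2=12, slot 5 occupied → index 0.
Table: [171, -, -, -, 339, 358, -, -, -, 307, 52, -, -, -, -, -, -]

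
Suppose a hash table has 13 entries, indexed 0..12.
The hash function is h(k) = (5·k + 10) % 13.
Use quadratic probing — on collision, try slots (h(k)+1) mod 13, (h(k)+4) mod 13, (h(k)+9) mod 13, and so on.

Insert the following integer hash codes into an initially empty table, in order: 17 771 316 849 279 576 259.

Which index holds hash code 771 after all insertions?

5

17 hashes to 4; slot 4 is free => place at 4.
771 hashes to 4; 4 taken => place at 5.
316 hashes to 4; 4,5 taken => place at 8.
849 hashes to 4; 4,5,8 taken => place at 0.
279 hashes to 1; slot 1 is free => place at 1.
576 hashes to 4; 4,5,8,0 taken => place at 7.
259 hashes to 5; 5 taken => place at 6.
Table: [849, 279, ., ., 17, 771, 259, 576, 316, ., ., ., .]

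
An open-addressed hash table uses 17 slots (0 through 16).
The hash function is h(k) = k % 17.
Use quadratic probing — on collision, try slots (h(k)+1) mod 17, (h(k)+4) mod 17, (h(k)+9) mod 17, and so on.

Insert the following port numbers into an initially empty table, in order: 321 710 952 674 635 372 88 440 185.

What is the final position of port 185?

Insert 321: h=15, slot 15 empty => index 15.
Insert 710: h=13, slot 13 empty => index 13.
Insert 952: h=0, slot 0 empty => index 0.
Insert 674: h=11, slot 11 empty => index 11.
Insert 635: h=6, slot 6 empty => index 6.
Insert 372: h=15, slot 15 occupied => index 16.
Insert 88: h=3, slot 3 empty => index 3.
Insert 440: h=15, slots 15,16 occupied => index 2.
Insert 185: h=15, slots 15,16,2 occupied => index 7.
Table: [952, ∅, 440, 88, ∅, ∅, 635, 185, ∅, ∅, ∅, 674, ∅, 710, ∅, 321, 372]

7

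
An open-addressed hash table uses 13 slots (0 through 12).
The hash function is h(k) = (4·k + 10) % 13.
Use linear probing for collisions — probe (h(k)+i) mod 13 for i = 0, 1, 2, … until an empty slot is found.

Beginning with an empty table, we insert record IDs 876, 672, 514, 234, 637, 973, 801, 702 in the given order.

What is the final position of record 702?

876: h=4 => slot 4
672: h=7 => slot 7
514: h=12 => slot 12
234: h=10 => slot 10
637: h=10, probe 10,11 => slot 11
973: h=2 => slot 2
801: h=3 => slot 3
702: h=10, probe 10,11,12,0 => slot 0
Table: [702, _, 973, 801, 876, _, _, 672, _, _, 234, 637, 514]

0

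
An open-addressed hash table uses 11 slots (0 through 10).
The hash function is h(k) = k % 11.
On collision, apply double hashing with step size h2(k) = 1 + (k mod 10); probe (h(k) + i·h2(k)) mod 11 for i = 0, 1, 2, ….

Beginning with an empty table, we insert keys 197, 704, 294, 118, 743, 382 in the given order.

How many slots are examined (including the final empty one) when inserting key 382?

5

197 hashes to 10; slot 10 is free -> place at 10.
704 hashes to 0; slot 0 is free -> place at 0.
294 hashes to 8; slot 8 is free -> place at 8.
118 hashes to 8, h2=9; 8 taken -> place at 6.
743 hashes to 6, h2=4; 6,10 taken -> place at 3.
382 hashes to 8, h2=3; 8,0,3,6 taken -> place at 9.
Table: [704, ., ., 743, ., ., 118, ., 294, 382, 197]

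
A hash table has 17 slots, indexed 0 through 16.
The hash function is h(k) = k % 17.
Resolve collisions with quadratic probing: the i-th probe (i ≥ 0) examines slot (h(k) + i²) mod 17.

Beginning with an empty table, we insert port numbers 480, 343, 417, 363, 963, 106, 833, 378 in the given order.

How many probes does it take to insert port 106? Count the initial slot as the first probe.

2

480 hashes to 4; slot 4 is free → place at 4.
343 hashes to 3; slot 3 is free → place at 3.
417 hashes to 9; slot 9 is free → place at 9.
363 hashes to 6; slot 6 is free → place at 6.
963 hashes to 11; slot 11 is free → place at 11.
106 hashes to 4; 4 taken → place at 5.
833 hashes to 0; slot 0 is free → place at 0.
378 hashes to 4; 4,5 taken → place at 8.
Table: [833, -, -, 343, 480, 106, 363, -, 378, 417, -, 963, -, -, -, -, -]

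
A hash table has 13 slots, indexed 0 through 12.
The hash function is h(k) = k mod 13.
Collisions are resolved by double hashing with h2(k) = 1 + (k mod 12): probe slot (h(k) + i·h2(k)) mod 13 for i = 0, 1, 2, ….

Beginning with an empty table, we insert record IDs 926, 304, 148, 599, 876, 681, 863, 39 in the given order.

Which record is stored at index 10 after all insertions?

Insert 926: h=3, slot 3 empty => index 3.
Insert 304: h=5, slot 5 empty => index 5.
Insert 148: h=5, h2=5, slot 5 occupied => index 10.
Insert 599: h=1, slot 1 empty => index 1.
Insert 876: h=5, h2=1, slot 5 occupied => index 6.
Insert 681: h=5, h2=10, slot 5 occupied => index 2.
Insert 863: h=5, h2=12, slot 5 occupied => index 4.
Insert 39: h=0, slot 0 empty => index 0.
Table: [39, 599, 681, 926, 863, 304, 876, -, -, -, 148, -, -]

148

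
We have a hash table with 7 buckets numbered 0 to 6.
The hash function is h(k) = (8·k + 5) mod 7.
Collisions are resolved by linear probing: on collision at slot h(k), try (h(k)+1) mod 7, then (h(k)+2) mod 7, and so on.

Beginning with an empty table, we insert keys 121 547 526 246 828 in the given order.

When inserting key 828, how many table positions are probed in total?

121 hashes to 0; slot 0 is free → place at 0.
547 hashes to 6; slot 6 is free → place at 6.
526 hashes to 6; 6,0 taken → place at 1.
246 hashes to 6; 6,0,1 taken → place at 2.
828 hashes to 0; 0,1,2 taken → place at 3.
Table: [121, 526, 246, 828, —, —, 547]

4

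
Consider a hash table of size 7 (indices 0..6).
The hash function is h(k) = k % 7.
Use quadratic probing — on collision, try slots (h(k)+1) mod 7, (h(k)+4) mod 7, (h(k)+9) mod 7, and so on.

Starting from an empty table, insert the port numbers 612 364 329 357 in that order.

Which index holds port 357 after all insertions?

Insert 612: h=3, slot 3 empty => index 3.
Insert 364: h=0, slot 0 empty => index 0.
Insert 329: h=0, slot 0 occupied => index 1.
Insert 357: h=0, slots 0,1 occupied => index 4.
Table: [364, 329, —, 612, 357, —, —]

4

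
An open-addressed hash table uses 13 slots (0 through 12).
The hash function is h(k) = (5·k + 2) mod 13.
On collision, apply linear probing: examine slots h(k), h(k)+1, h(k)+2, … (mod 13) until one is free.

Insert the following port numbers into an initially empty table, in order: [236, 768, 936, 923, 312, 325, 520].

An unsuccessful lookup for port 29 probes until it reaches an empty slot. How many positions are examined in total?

236 hashes to 12; slot 12 is free => place at 12.
768 hashes to 7; slot 7 is free => place at 7.
936 hashes to 2; slot 2 is free => place at 2.
923 hashes to 2; 2 taken => place at 3.
312 hashes to 2; 2,3 taken => place at 4.
325 hashes to 2; 2,3,4 taken => place at 5.
520 hashes to 2; 2,3,4,5 taken => place at 6.
Table: [., ., 936, 923, 312, 325, 520, 768, ., ., ., ., 236]
Lookup 29: h=4, probe 4,5,6,7,8 → slot 8 empty, not found.

5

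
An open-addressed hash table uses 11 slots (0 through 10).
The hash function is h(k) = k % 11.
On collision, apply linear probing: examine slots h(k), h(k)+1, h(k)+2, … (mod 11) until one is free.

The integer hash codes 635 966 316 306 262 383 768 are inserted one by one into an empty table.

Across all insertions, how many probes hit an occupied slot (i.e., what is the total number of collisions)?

16

635 hashes to 8; slot 8 is free → place at 8.
966 hashes to 9; slot 9 is free → place at 9.
316 hashes to 8; 8,9 taken → place at 10.
306 hashes to 9; 9,10 taken → place at 0.
262 hashes to 9; 9,10,0 taken → place at 1.
383 hashes to 9; 9,10,0,1 taken → place at 2.
768 hashes to 9; 9,10,0,1,2 taken → place at 3.
Table: [306, 262, 383, 768, —, —, —, —, 635, 966, 316]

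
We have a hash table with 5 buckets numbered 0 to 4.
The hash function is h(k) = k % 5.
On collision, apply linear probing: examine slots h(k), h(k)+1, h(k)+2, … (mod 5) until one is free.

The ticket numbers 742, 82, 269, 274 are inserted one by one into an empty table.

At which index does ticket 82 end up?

3

Insert 742: h=2, slot 2 empty -> index 2.
Insert 82: h=2, slot 2 occupied -> index 3.
Insert 269: h=4, slot 4 empty -> index 4.
Insert 274: h=4, slot 4 occupied -> index 0.
Table: [274, -, 742, 82, 269]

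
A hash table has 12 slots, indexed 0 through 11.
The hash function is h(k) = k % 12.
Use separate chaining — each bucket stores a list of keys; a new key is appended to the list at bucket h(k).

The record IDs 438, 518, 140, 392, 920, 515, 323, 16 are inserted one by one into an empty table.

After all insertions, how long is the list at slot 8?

438 -> bucket 6
518 -> bucket 2
140 -> bucket 8
392 -> bucket 8 (collision)
920 -> bucket 8 (collision)
515 -> bucket 11
323 -> bucket 11 (collision)
16 -> bucket 4
Final buckets:
0: -
1: -
2: 518
3: -
4: 16
5: -
6: 438
7: -
8: 140 -> 392 -> 920
9: -
10: -
11: 515 -> 323

3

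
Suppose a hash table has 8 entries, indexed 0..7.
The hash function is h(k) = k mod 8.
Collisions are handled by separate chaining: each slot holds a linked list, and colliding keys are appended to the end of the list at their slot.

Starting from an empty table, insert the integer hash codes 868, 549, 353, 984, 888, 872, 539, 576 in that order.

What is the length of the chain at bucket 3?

868 -> bucket 4
549 -> bucket 5
353 -> bucket 1
984 -> bucket 0
888 -> bucket 0 (collision)
872 -> bucket 0 (collision)
539 -> bucket 3
576 -> bucket 0 (collision)
Final buckets:
0: 984 -> 888 -> 872 -> 576
1: 353
2: —
3: 539
4: 868
5: 549
6: —
7: —

1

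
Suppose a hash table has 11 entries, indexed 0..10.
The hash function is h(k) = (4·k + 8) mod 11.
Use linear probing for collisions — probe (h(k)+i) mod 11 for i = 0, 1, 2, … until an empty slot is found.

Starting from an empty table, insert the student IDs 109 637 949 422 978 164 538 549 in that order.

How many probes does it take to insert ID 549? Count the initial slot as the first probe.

109: h=4 => slot 4
637: h=4, probe 4,5 => slot 5
949: h=9 => slot 9
422: h=2 => slot 2
978: h=4, probe 4,5,6 => slot 6
164: h=4, probe 4,5,6,7 => slot 7
538: h=4, probe 4,5,6,7,8 => slot 8
549: h=4, probe 4,5,6,7,8,9,10 => slot 10
Table: [_, _, 422, _, 109, 637, 978, 164, 538, 949, 549]

7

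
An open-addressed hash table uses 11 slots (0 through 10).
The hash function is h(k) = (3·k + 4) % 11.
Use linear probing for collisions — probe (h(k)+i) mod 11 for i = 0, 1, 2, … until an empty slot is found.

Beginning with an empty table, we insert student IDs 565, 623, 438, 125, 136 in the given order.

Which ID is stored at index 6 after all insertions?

125

565 hashes to 5; slot 5 is free -> place at 5.
623 hashes to 3; slot 3 is free -> place at 3.
438 hashes to 9; slot 9 is free -> place at 9.
125 hashes to 5; 5 taken -> place at 6.
136 hashes to 5; 5,6 taken -> place at 7.
Table: [∅, ∅, ∅, 623, ∅, 565, 125, 136, ∅, 438, ∅]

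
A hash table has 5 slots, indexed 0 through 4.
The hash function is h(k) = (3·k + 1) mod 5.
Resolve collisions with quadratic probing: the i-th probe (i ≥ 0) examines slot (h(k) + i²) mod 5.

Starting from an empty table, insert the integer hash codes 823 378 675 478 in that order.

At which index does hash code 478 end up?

4

823: h=0 => slot 0
378: h=0, probe 0,1 => slot 1
675: h=1, probe 1,2 => slot 2
478: h=0, probe 0,1,4 => slot 4
Table: [823, 378, 675, ∅, 478]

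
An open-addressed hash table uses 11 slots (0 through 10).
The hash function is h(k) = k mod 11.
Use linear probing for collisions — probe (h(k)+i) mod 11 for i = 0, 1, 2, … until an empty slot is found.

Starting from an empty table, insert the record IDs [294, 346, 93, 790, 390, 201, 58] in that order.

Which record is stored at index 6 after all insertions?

294 hashes to 8; slot 8 is free -> place at 8.
346 hashes to 5; slot 5 is free -> place at 5.
93 hashes to 5; 5 taken -> place at 6.
790 hashes to 9; slot 9 is free -> place at 9.
390 hashes to 5; 5,6 taken -> place at 7.
201 hashes to 3; slot 3 is free -> place at 3.
58 hashes to 3; 3 taken -> place at 4.
Table: [., ., ., 201, 58, 346, 93, 390, 294, 790, .]

93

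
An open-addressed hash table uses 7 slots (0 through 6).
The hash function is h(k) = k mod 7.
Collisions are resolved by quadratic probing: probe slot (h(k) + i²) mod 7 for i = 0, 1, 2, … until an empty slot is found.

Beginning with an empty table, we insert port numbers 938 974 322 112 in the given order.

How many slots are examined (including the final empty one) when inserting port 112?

Insert 938: h=0, slot 0 empty => index 0.
Insert 974: h=1, slot 1 empty => index 1.
Insert 322: h=0, slots 0,1 occupied => index 4.
Insert 112: h=0, slots 0,1,4 occupied => index 2.
Table: [938, 974, 112, ., 322, ., .]

4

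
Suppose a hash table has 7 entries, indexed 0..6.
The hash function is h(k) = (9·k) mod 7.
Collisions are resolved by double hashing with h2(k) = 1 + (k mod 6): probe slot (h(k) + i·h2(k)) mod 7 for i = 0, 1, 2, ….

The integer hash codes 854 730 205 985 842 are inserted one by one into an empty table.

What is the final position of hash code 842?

2

854: h=0 → slot 0
730: h=4 → slot 4
205: h=4, h2=2, probe 4,6 → slot 6
985: h=3 → slot 3
842: h=4, h2=3, probe 4,0,3,6,2 → slot 2
Table: [854, ., 842, 985, 730, ., 205]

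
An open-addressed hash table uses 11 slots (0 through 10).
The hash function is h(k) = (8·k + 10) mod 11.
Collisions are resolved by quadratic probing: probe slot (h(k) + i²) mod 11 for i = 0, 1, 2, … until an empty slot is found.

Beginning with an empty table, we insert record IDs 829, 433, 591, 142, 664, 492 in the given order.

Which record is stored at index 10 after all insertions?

433

829 hashes to 9; slot 9 is free -> place at 9.
433 hashes to 9; 9 taken -> place at 10.
591 hashes to 8; slot 8 is free -> place at 8.
142 hashes to 2; slot 2 is free -> place at 2.
664 hashes to 9; 9,10,2 taken -> place at 7.
492 hashes to 8; 8,9 taken -> place at 1.
Table: [∅, 492, 142, ∅, ∅, ∅, ∅, 664, 591, 829, 433]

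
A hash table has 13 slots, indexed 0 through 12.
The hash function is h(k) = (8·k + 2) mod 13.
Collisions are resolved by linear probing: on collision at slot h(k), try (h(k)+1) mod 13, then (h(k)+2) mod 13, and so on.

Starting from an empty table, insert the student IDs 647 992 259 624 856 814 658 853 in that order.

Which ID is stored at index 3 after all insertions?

647 hashes to 4; slot 4 is free → place at 4.
992 hashes to 8; slot 8 is free → place at 8.
259 hashes to 7; slot 7 is free → place at 7.
624 hashes to 2; slot 2 is free → place at 2.
856 hashes to 12; slot 12 is free → place at 12.
814 hashes to 1; slot 1 is free → place at 1.
658 hashes to 1; 1,2 taken → place at 3.
853 hashes to 1; 1,2,3,4 taken → place at 5.
Table: [∅, 814, 624, 658, 647, 853, ∅, 259, 992, ∅, ∅, ∅, 856]

658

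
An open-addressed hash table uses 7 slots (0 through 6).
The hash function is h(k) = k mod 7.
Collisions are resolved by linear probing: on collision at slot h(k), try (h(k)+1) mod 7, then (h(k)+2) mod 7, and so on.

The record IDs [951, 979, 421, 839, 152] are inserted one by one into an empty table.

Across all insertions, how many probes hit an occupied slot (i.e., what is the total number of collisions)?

951: h=6 -> slot 6
979: h=6, probe 6,0 -> slot 0
421: h=1 -> slot 1
839: h=6, probe 6,0,1,2 -> slot 2
152: h=5 -> slot 5
Table: [979, 421, 839, ∅, ∅, 152, 951]

4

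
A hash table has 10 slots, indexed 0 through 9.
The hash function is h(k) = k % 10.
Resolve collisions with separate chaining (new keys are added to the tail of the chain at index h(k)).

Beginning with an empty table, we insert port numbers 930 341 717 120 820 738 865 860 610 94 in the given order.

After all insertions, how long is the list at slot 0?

Insert 930: h=0, bucket 0 empty -> new chain.
Insert 341: h=1, bucket 1 empty -> new chain.
Insert 717: h=7, bucket 7 empty -> new chain.
Insert 120: h=0, bucket 0 nonempty -> append to chain.
Insert 820: h=0, bucket 0 nonempty -> append to chain.
Insert 738: h=8, bucket 8 empty -> new chain.
Insert 865: h=5, bucket 5 empty -> new chain.
Insert 860: h=0, bucket 0 nonempty -> append to chain.
Insert 610: h=0, bucket 0 nonempty -> append to chain.
Insert 94: h=4, bucket 4 empty -> new chain.
Final buckets:
0: 930 -> 120 -> 820 -> 860 -> 610
1: 341
2: ∅
3: ∅
4: 94
5: 865
6: ∅
7: 717
8: 738
9: ∅

5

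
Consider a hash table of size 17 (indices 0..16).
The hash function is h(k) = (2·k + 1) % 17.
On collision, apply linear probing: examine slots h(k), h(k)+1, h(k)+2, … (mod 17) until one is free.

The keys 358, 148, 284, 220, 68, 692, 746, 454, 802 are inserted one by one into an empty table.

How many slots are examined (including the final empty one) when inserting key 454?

358 hashes to 3; slot 3 is free -> place at 3.
148 hashes to 8; slot 8 is free -> place at 8.
284 hashes to 8; 8 taken -> place at 9.
220 hashes to 16; slot 16 is free -> place at 16.
68 hashes to 1; slot 1 is free -> place at 1.
692 hashes to 8; 8,9 taken -> place at 10.
746 hashes to 14; slot 14 is free -> place at 14.
454 hashes to 8; 8,9,10 taken -> place at 11.
802 hashes to 7; slot 7 is free -> place at 7.
Table: [., 68, ., 358, ., ., ., 802, 148, 284, 692, 454, ., ., 746, ., 220]

4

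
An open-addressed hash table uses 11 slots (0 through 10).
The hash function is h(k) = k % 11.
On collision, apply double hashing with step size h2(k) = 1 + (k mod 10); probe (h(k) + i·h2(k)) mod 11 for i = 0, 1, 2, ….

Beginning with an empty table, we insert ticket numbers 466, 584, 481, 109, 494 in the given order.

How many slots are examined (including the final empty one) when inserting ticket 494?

3

466: h=4 → slot 4
584: h=1 → slot 1
481: h=8 → slot 8
109: h=10 → slot 10
494: h=10, h2=5, probe 10,4,9 → slot 9
Table: [_, 584, _, _, 466, _, _, _, 481, 494, 109]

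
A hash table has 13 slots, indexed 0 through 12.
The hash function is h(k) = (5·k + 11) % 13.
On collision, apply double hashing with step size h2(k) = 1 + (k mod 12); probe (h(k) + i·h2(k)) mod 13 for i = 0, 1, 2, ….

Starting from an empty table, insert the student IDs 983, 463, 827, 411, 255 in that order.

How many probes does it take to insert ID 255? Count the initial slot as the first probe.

983: h=12 -> slot 12
463: h=12, h2=8, probe 12,7 -> slot 7
827: h=12, h2=12, probe 12,11 -> slot 11
411: h=12, h2=4, probe 12,3 -> slot 3
255: h=12, h2=4, probe 12,3,7,11,2 -> slot 2
Table: [_, _, 255, 411, _, _, _, 463, _, _, _, 827, 983]

5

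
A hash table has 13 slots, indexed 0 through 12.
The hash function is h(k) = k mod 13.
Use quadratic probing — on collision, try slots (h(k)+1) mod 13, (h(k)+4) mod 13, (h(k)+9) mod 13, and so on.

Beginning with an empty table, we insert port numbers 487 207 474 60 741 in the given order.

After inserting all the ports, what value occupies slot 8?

487 hashes to 6; slot 6 is free => place at 6.
207 hashes to 12; slot 12 is free => place at 12.
474 hashes to 6; 6 taken => place at 7.
60 hashes to 8; slot 8 is free => place at 8.
741 hashes to 0; slot 0 is free => place at 0.
Table: [741, _, _, _, _, _, 487, 474, 60, _, _, _, 207]

60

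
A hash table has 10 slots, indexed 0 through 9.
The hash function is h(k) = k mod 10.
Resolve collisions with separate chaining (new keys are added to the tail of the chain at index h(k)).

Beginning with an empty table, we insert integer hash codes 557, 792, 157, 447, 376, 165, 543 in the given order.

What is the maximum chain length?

3

557 → bucket 7
792 → bucket 2
157 → bucket 7 (collision)
447 → bucket 7 (collision)
376 → bucket 6
165 → bucket 5
543 → bucket 3
Final buckets:
0: _
1: _
2: 792
3: 543
4: _
5: 165
6: 376
7: 557 -> 157 -> 447
8: _
9: _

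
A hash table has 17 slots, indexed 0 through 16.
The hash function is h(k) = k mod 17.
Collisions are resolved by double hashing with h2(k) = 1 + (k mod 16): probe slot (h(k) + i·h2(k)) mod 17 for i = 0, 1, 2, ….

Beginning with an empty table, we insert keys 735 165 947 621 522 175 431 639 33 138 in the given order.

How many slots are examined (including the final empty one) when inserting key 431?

4

735 hashes to 4; slot 4 is free → place at 4.
165 hashes to 12; slot 12 is free → place at 12.
947 hashes to 12, h2=4; 12 taken → place at 16.
621 hashes to 9; slot 9 is free → place at 9.
522 hashes to 12, h2=11; 12 taken → place at 6.
175 hashes to 5; slot 5 is free → place at 5.
431 hashes to 6, h2=16; 6,5,4 taken → place at 3.
639 hashes to 10; slot 10 is free → place at 10.
33 hashes to 16, h2=2; 16 taken → place at 1.
138 hashes to 2; slot 2 is free → place at 2.
Table: [_, 33, 138, 431, 735, 175, 522, _, _, 621, 639, _, 165, _, _, _, 947]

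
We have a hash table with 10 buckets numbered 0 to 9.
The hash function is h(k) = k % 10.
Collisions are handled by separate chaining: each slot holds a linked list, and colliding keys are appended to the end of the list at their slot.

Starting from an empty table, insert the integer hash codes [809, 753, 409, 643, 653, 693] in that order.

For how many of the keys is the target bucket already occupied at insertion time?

Insert 809: h=9, bucket 9 empty → new chain.
Insert 753: h=3, bucket 3 empty → new chain.
Insert 409: h=9, bucket 9 nonempty → append to chain.
Insert 643: h=3, bucket 3 nonempty → append to chain.
Insert 653: h=3, bucket 3 nonempty → append to chain.
Insert 693: h=3, bucket 3 nonempty → append to chain.
Final buckets:
0: ∅
1: ∅
2: ∅
3: 753 -> 643 -> 653 -> 693
4: ∅
5: ∅
6: ∅
7: ∅
8: ∅
9: 809 -> 409

4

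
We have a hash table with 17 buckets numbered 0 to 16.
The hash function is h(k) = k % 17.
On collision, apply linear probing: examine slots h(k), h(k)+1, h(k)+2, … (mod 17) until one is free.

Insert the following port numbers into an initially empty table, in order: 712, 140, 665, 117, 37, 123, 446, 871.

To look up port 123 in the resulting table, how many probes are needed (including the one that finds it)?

2

712: h=15 => slot 15
140: h=4 => slot 4
665: h=2 => slot 2
117: h=15, probe 15,16 => slot 16
37: h=3 => slot 3
123: h=4, probe 4,5 => slot 5
446: h=4, probe 4,5,6 => slot 6
871: h=4, probe 4,5,6,7 => slot 7
Table: [-, -, 665, 37, 140, 123, 446, 871, -, -, -, -, -, -, -, 712, 117]
Lookup 123: h=4, probe 4,5 → found at 5.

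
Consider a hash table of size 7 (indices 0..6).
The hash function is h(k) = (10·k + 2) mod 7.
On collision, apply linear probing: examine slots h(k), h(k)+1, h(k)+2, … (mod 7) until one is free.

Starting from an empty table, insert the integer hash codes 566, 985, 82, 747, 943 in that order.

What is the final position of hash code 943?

566 hashes to 6; slot 6 is free => place at 6.
985 hashes to 3; slot 3 is free => place at 3.
82 hashes to 3; 3 taken => place at 4.
747 hashes to 3; 3,4 taken => place at 5.
943 hashes to 3; 3,4,5,6 taken => place at 0.
Table: [943, ∅, ∅, 985, 82, 747, 566]

0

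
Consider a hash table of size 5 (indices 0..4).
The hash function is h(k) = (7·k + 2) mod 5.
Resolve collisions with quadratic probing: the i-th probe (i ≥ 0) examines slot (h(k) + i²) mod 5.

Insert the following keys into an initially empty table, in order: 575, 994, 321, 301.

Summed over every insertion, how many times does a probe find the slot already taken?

2

575: h=2 => slot 2
994: h=0 => slot 0
321: h=4 => slot 4
301: h=4, probe 4,0,3 => slot 3
Table: [994, ∅, 575, 301, 321]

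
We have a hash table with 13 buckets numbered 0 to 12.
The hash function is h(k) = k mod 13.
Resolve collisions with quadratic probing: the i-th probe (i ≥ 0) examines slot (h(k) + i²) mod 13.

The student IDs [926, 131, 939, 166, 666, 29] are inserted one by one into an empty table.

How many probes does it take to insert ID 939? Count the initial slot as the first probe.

2

926 hashes to 3; slot 3 is free -> place at 3.
131 hashes to 1; slot 1 is free -> place at 1.
939 hashes to 3; 3 taken -> place at 4.
166 hashes to 10; slot 10 is free -> place at 10.
666 hashes to 3; 3,4 taken -> place at 7.
29 hashes to 3; 3,4,7 taken -> place at 12.
Table: [., 131, ., 926, 939, ., ., 666, ., ., 166, ., 29]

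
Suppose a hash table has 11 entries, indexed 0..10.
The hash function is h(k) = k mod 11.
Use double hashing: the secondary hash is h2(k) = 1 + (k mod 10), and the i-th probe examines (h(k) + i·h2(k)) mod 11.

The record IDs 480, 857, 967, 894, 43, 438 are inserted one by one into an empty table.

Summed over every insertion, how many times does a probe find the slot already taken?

5

Insert 480: h=7, slot 7 empty -> index 7.
Insert 857: h=10, slot 10 empty -> index 10.
Insert 967: h=10, h2=8, slots 10,7 occupied -> index 4.
Insert 894: h=3, slot 3 empty -> index 3.
Insert 43: h=10, h2=4, slots 10,3,7 occupied -> index 0.
Insert 438: h=9, slot 9 empty -> index 9.
Table: [43, —, —, 894, 967, —, —, 480, —, 438, 857]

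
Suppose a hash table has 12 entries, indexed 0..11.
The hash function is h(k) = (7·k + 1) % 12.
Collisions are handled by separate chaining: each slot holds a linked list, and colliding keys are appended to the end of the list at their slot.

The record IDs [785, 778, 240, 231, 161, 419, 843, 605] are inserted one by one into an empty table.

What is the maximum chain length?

3

Insert 785: h=0, bucket 0 empty -> new chain.
Insert 778: h=11, bucket 11 empty -> new chain.
Insert 240: h=1, bucket 1 empty -> new chain.
Insert 231: h=10, bucket 10 empty -> new chain.
Insert 161: h=0, bucket 0 nonempty -> append to chain.
Insert 419: h=6, bucket 6 empty -> new chain.
Insert 843: h=10, bucket 10 nonempty -> append to chain.
Insert 605: h=0, bucket 0 nonempty -> append to chain.
Final buckets:
0: 785 -> 161 -> 605
1: 240
2: ∅
3: ∅
4: ∅
5: ∅
6: 419
7: ∅
8: ∅
9: ∅
10: 231 -> 843
11: 778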